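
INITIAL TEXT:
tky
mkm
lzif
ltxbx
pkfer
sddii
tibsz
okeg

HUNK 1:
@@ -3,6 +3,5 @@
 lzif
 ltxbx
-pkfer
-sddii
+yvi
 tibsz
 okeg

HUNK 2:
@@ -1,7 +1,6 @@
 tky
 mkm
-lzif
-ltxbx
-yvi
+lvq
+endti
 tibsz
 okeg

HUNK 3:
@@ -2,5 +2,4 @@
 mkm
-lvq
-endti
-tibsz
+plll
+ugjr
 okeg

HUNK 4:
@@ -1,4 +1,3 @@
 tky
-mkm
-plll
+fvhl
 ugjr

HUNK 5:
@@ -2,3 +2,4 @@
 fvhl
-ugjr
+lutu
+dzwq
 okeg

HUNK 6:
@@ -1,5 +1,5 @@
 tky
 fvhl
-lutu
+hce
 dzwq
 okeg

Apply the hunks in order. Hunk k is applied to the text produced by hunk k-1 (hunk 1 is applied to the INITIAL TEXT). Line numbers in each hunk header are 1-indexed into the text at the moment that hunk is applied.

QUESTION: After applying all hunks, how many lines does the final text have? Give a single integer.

Hunk 1: at line 3 remove [pkfer,sddii] add [yvi] -> 7 lines: tky mkm lzif ltxbx yvi tibsz okeg
Hunk 2: at line 1 remove [lzif,ltxbx,yvi] add [lvq,endti] -> 6 lines: tky mkm lvq endti tibsz okeg
Hunk 3: at line 2 remove [lvq,endti,tibsz] add [plll,ugjr] -> 5 lines: tky mkm plll ugjr okeg
Hunk 4: at line 1 remove [mkm,plll] add [fvhl] -> 4 lines: tky fvhl ugjr okeg
Hunk 5: at line 2 remove [ugjr] add [lutu,dzwq] -> 5 lines: tky fvhl lutu dzwq okeg
Hunk 6: at line 1 remove [lutu] add [hce] -> 5 lines: tky fvhl hce dzwq okeg
Final line count: 5

Answer: 5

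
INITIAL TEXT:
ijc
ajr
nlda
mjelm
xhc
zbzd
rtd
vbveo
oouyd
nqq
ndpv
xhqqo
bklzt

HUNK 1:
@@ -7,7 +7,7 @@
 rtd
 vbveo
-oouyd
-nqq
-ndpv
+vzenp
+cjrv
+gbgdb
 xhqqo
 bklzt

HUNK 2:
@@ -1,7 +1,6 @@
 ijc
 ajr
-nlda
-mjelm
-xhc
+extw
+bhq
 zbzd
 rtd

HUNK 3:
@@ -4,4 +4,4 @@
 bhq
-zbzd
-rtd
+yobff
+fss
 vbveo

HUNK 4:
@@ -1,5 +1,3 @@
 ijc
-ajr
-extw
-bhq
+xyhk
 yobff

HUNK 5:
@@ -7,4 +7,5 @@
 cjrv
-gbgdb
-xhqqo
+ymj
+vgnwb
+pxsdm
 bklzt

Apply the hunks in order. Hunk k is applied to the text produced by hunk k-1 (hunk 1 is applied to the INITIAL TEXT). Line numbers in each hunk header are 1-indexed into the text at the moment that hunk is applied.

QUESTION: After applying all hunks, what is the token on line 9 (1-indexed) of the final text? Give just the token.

Answer: vgnwb

Derivation:
Hunk 1: at line 7 remove [oouyd,nqq,ndpv] add [vzenp,cjrv,gbgdb] -> 13 lines: ijc ajr nlda mjelm xhc zbzd rtd vbveo vzenp cjrv gbgdb xhqqo bklzt
Hunk 2: at line 1 remove [nlda,mjelm,xhc] add [extw,bhq] -> 12 lines: ijc ajr extw bhq zbzd rtd vbveo vzenp cjrv gbgdb xhqqo bklzt
Hunk 3: at line 4 remove [zbzd,rtd] add [yobff,fss] -> 12 lines: ijc ajr extw bhq yobff fss vbveo vzenp cjrv gbgdb xhqqo bklzt
Hunk 4: at line 1 remove [ajr,extw,bhq] add [xyhk] -> 10 lines: ijc xyhk yobff fss vbveo vzenp cjrv gbgdb xhqqo bklzt
Hunk 5: at line 7 remove [gbgdb,xhqqo] add [ymj,vgnwb,pxsdm] -> 11 lines: ijc xyhk yobff fss vbveo vzenp cjrv ymj vgnwb pxsdm bklzt
Final line 9: vgnwb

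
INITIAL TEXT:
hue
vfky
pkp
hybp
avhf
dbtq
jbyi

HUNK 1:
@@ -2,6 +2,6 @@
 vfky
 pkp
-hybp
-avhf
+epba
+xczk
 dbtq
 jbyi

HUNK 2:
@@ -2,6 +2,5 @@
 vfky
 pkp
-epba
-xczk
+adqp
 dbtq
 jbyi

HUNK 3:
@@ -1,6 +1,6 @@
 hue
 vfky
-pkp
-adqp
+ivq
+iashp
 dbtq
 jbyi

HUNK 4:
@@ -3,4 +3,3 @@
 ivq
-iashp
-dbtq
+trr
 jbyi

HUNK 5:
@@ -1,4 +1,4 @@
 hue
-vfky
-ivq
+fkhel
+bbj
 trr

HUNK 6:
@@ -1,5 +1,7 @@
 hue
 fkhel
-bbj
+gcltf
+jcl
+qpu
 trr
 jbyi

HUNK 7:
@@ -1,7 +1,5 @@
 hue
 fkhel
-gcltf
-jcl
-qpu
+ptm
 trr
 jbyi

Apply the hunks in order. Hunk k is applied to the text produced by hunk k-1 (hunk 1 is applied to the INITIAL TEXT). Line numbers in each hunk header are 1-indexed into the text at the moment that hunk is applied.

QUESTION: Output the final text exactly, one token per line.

Hunk 1: at line 2 remove [hybp,avhf] add [epba,xczk] -> 7 lines: hue vfky pkp epba xczk dbtq jbyi
Hunk 2: at line 2 remove [epba,xczk] add [adqp] -> 6 lines: hue vfky pkp adqp dbtq jbyi
Hunk 3: at line 1 remove [pkp,adqp] add [ivq,iashp] -> 6 lines: hue vfky ivq iashp dbtq jbyi
Hunk 4: at line 3 remove [iashp,dbtq] add [trr] -> 5 lines: hue vfky ivq trr jbyi
Hunk 5: at line 1 remove [vfky,ivq] add [fkhel,bbj] -> 5 lines: hue fkhel bbj trr jbyi
Hunk 6: at line 1 remove [bbj] add [gcltf,jcl,qpu] -> 7 lines: hue fkhel gcltf jcl qpu trr jbyi
Hunk 7: at line 1 remove [gcltf,jcl,qpu] add [ptm] -> 5 lines: hue fkhel ptm trr jbyi

Answer: hue
fkhel
ptm
trr
jbyi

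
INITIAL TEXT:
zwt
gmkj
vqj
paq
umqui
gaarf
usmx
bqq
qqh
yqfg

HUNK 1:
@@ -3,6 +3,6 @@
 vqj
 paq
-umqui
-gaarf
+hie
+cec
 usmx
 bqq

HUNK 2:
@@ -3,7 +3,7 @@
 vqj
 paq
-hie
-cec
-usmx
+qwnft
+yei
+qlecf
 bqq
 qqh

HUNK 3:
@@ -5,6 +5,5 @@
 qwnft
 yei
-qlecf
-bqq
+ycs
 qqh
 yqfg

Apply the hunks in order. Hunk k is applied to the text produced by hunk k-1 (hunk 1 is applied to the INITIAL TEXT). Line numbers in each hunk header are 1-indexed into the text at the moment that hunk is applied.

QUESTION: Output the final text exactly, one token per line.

Hunk 1: at line 3 remove [umqui,gaarf] add [hie,cec] -> 10 lines: zwt gmkj vqj paq hie cec usmx bqq qqh yqfg
Hunk 2: at line 3 remove [hie,cec,usmx] add [qwnft,yei,qlecf] -> 10 lines: zwt gmkj vqj paq qwnft yei qlecf bqq qqh yqfg
Hunk 3: at line 5 remove [qlecf,bqq] add [ycs] -> 9 lines: zwt gmkj vqj paq qwnft yei ycs qqh yqfg

Answer: zwt
gmkj
vqj
paq
qwnft
yei
ycs
qqh
yqfg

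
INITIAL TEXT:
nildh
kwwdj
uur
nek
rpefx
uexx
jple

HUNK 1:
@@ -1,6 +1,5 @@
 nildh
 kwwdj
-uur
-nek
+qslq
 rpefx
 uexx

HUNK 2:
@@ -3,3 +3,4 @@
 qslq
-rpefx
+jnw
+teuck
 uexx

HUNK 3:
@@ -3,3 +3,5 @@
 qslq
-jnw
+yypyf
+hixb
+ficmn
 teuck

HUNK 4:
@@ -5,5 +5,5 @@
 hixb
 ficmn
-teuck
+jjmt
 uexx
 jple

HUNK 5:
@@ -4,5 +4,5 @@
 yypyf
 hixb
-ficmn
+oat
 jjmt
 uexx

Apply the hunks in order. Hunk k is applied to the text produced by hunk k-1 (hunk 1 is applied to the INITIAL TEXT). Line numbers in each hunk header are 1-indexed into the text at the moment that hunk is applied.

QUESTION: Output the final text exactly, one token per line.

Hunk 1: at line 1 remove [uur,nek] add [qslq] -> 6 lines: nildh kwwdj qslq rpefx uexx jple
Hunk 2: at line 3 remove [rpefx] add [jnw,teuck] -> 7 lines: nildh kwwdj qslq jnw teuck uexx jple
Hunk 3: at line 3 remove [jnw] add [yypyf,hixb,ficmn] -> 9 lines: nildh kwwdj qslq yypyf hixb ficmn teuck uexx jple
Hunk 4: at line 5 remove [teuck] add [jjmt] -> 9 lines: nildh kwwdj qslq yypyf hixb ficmn jjmt uexx jple
Hunk 5: at line 4 remove [ficmn] add [oat] -> 9 lines: nildh kwwdj qslq yypyf hixb oat jjmt uexx jple

Answer: nildh
kwwdj
qslq
yypyf
hixb
oat
jjmt
uexx
jple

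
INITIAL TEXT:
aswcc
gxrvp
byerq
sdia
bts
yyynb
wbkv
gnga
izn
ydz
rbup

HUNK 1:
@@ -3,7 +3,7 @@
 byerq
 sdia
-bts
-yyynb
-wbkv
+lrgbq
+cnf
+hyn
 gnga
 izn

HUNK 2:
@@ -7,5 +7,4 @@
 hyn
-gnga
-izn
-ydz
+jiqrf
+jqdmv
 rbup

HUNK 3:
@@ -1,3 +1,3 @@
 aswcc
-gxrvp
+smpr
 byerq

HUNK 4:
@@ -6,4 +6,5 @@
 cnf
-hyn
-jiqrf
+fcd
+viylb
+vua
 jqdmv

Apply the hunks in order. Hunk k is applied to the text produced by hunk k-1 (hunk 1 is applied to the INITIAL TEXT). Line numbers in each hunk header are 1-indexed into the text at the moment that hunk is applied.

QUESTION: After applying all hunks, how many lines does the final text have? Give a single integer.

Hunk 1: at line 3 remove [bts,yyynb,wbkv] add [lrgbq,cnf,hyn] -> 11 lines: aswcc gxrvp byerq sdia lrgbq cnf hyn gnga izn ydz rbup
Hunk 2: at line 7 remove [gnga,izn,ydz] add [jiqrf,jqdmv] -> 10 lines: aswcc gxrvp byerq sdia lrgbq cnf hyn jiqrf jqdmv rbup
Hunk 3: at line 1 remove [gxrvp] add [smpr] -> 10 lines: aswcc smpr byerq sdia lrgbq cnf hyn jiqrf jqdmv rbup
Hunk 4: at line 6 remove [hyn,jiqrf] add [fcd,viylb,vua] -> 11 lines: aswcc smpr byerq sdia lrgbq cnf fcd viylb vua jqdmv rbup
Final line count: 11

Answer: 11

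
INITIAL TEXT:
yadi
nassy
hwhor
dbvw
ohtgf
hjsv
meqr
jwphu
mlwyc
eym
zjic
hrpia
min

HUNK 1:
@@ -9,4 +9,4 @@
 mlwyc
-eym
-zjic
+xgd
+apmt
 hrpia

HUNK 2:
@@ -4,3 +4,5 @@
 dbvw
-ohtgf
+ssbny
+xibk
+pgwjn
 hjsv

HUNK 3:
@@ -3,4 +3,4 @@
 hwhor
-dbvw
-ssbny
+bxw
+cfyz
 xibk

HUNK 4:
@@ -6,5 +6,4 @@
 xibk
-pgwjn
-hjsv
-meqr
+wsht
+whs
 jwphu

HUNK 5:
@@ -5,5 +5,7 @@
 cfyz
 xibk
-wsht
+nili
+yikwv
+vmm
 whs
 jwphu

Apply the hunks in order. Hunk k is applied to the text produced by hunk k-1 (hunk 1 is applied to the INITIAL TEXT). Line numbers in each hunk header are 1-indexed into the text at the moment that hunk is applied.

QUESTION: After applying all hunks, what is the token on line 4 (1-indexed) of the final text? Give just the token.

Answer: bxw

Derivation:
Hunk 1: at line 9 remove [eym,zjic] add [xgd,apmt] -> 13 lines: yadi nassy hwhor dbvw ohtgf hjsv meqr jwphu mlwyc xgd apmt hrpia min
Hunk 2: at line 4 remove [ohtgf] add [ssbny,xibk,pgwjn] -> 15 lines: yadi nassy hwhor dbvw ssbny xibk pgwjn hjsv meqr jwphu mlwyc xgd apmt hrpia min
Hunk 3: at line 3 remove [dbvw,ssbny] add [bxw,cfyz] -> 15 lines: yadi nassy hwhor bxw cfyz xibk pgwjn hjsv meqr jwphu mlwyc xgd apmt hrpia min
Hunk 4: at line 6 remove [pgwjn,hjsv,meqr] add [wsht,whs] -> 14 lines: yadi nassy hwhor bxw cfyz xibk wsht whs jwphu mlwyc xgd apmt hrpia min
Hunk 5: at line 5 remove [wsht] add [nili,yikwv,vmm] -> 16 lines: yadi nassy hwhor bxw cfyz xibk nili yikwv vmm whs jwphu mlwyc xgd apmt hrpia min
Final line 4: bxw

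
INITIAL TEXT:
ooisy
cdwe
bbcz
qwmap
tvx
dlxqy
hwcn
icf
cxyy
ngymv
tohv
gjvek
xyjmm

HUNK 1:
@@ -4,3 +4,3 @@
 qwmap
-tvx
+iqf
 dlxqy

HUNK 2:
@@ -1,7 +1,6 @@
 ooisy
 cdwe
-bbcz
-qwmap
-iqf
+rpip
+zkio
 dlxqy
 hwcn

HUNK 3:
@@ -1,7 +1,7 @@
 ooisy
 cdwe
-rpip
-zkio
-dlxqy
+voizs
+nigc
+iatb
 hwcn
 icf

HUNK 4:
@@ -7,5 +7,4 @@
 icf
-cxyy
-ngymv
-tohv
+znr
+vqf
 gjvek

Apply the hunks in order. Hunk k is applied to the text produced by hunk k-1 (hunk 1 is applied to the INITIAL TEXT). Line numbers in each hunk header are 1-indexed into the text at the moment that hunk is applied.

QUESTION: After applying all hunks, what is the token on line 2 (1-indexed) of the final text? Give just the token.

Hunk 1: at line 4 remove [tvx] add [iqf] -> 13 lines: ooisy cdwe bbcz qwmap iqf dlxqy hwcn icf cxyy ngymv tohv gjvek xyjmm
Hunk 2: at line 1 remove [bbcz,qwmap,iqf] add [rpip,zkio] -> 12 lines: ooisy cdwe rpip zkio dlxqy hwcn icf cxyy ngymv tohv gjvek xyjmm
Hunk 3: at line 1 remove [rpip,zkio,dlxqy] add [voizs,nigc,iatb] -> 12 lines: ooisy cdwe voizs nigc iatb hwcn icf cxyy ngymv tohv gjvek xyjmm
Hunk 4: at line 7 remove [cxyy,ngymv,tohv] add [znr,vqf] -> 11 lines: ooisy cdwe voizs nigc iatb hwcn icf znr vqf gjvek xyjmm
Final line 2: cdwe

Answer: cdwe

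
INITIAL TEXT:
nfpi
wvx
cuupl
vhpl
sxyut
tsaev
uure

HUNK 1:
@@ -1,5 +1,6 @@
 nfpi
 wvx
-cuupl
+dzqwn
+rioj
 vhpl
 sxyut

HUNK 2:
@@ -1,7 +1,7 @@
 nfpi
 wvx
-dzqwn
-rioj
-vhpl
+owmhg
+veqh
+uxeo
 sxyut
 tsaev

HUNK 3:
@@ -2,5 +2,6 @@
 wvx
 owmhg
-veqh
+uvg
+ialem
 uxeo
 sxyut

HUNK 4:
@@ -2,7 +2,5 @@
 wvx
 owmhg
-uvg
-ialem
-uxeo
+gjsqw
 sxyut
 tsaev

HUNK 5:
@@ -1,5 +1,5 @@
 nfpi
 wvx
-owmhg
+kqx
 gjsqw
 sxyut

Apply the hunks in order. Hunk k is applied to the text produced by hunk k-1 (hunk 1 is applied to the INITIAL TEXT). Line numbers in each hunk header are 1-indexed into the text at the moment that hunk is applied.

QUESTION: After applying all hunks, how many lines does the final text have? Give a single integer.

Answer: 7

Derivation:
Hunk 1: at line 1 remove [cuupl] add [dzqwn,rioj] -> 8 lines: nfpi wvx dzqwn rioj vhpl sxyut tsaev uure
Hunk 2: at line 1 remove [dzqwn,rioj,vhpl] add [owmhg,veqh,uxeo] -> 8 lines: nfpi wvx owmhg veqh uxeo sxyut tsaev uure
Hunk 3: at line 2 remove [veqh] add [uvg,ialem] -> 9 lines: nfpi wvx owmhg uvg ialem uxeo sxyut tsaev uure
Hunk 4: at line 2 remove [uvg,ialem,uxeo] add [gjsqw] -> 7 lines: nfpi wvx owmhg gjsqw sxyut tsaev uure
Hunk 5: at line 1 remove [owmhg] add [kqx] -> 7 lines: nfpi wvx kqx gjsqw sxyut tsaev uure
Final line count: 7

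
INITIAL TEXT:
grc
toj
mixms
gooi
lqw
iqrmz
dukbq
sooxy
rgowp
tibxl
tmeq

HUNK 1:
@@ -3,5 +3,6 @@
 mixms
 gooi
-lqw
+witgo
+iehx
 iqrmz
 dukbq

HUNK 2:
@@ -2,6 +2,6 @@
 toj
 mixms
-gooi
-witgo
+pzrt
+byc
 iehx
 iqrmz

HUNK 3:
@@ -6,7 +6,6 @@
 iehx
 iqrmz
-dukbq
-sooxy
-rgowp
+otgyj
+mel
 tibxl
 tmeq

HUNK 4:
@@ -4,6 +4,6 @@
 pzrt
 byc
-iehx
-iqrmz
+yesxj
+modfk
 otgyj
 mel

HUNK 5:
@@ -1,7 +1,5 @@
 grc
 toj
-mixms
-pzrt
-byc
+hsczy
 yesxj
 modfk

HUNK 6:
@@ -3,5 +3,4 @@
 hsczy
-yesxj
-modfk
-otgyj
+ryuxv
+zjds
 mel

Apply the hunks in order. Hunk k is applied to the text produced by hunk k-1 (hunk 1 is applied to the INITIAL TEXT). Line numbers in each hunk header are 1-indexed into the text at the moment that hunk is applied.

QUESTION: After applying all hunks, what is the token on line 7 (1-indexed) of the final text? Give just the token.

Answer: tibxl

Derivation:
Hunk 1: at line 3 remove [lqw] add [witgo,iehx] -> 12 lines: grc toj mixms gooi witgo iehx iqrmz dukbq sooxy rgowp tibxl tmeq
Hunk 2: at line 2 remove [gooi,witgo] add [pzrt,byc] -> 12 lines: grc toj mixms pzrt byc iehx iqrmz dukbq sooxy rgowp tibxl tmeq
Hunk 3: at line 6 remove [dukbq,sooxy,rgowp] add [otgyj,mel] -> 11 lines: grc toj mixms pzrt byc iehx iqrmz otgyj mel tibxl tmeq
Hunk 4: at line 4 remove [iehx,iqrmz] add [yesxj,modfk] -> 11 lines: grc toj mixms pzrt byc yesxj modfk otgyj mel tibxl tmeq
Hunk 5: at line 1 remove [mixms,pzrt,byc] add [hsczy] -> 9 lines: grc toj hsczy yesxj modfk otgyj mel tibxl tmeq
Hunk 6: at line 3 remove [yesxj,modfk,otgyj] add [ryuxv,zjds] -> 8 lines: grc toj hsczy ryuxv zjds mel tibxl tmeq
Final line 7: tibxl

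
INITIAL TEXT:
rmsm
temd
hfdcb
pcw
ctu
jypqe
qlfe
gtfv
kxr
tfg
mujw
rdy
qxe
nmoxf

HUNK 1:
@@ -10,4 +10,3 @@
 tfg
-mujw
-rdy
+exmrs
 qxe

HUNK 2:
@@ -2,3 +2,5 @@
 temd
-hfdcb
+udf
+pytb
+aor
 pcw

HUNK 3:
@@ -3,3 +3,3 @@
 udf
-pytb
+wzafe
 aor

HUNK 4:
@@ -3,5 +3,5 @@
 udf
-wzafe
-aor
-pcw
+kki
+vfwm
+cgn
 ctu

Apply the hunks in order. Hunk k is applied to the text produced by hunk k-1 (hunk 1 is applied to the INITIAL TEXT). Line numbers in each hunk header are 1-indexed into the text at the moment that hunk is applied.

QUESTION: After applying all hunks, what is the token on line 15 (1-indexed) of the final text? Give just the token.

Answer: nmoxf

Derivation:
Hunk 1: at line 10 remove [mujw,rdy] add [exmrs] -> 13 lines: rmsm temd hfdcb pcw ctu jypqe qlfe gtfv kxr tfg exmrs qxe nmoxf
Hunk 2: at line 2 remove [hfdcb] add [udf,pytb,aor] -> 15 lines: rmsm temd udf pytb aor pcw ctu jypqe qlfe gtfv kxr tfg exmrs qxe nmoxf
Hunk 3: at line 3 remove [pytb] add [wzafe] -> 15 lines: rmsm temd udf wzafe aor pcw ctu jypqe qlfe gtfv kxr tfg exmrs qxe nmoxf
Hunk 4: at line 3 remove [wzafe,aor,pcw] add [kki,vfwm,cgn] -> 15 lines: rmsm temd udf kki vfwm cgn ctu jypqe qlfe gtfv kxr tfg exmrs qxe nmoxf
Final line 15: nmoxf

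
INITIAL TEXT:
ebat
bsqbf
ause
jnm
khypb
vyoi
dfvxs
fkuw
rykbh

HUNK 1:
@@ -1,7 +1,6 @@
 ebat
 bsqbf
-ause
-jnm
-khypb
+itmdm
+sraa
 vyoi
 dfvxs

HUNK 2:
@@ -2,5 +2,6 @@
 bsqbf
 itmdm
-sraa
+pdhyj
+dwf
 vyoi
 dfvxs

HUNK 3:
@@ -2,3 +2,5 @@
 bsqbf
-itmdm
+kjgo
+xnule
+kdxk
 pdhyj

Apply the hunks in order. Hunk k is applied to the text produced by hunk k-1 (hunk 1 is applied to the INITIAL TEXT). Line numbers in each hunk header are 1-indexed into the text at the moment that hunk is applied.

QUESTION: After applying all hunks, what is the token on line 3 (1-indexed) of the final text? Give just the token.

Hunk 1: at line 1 remove [ause,jnm,khypb] add [itmdm,sraa] -> 8 lines: ebat bsqbf itmdm sraa vyoi dfvxs fkuw rykbh
Hunk 2: at line 2 remove [sraa] add [pdhyj,dwf] -> 9 lines: ebat bsqbf itmdm pdhyj dwf vyoi dfvxs fkuw rykbh
Hunk 3: at line 2 remove [itmdm] add [kjgo,xnule,kdxk] -> 11 lines: ebat bsqbf kjgo xnule kdxk pdhyj dwf vyoi dfvxs fkuw rykbh
Final line 3: kjgo

Answer: kjgo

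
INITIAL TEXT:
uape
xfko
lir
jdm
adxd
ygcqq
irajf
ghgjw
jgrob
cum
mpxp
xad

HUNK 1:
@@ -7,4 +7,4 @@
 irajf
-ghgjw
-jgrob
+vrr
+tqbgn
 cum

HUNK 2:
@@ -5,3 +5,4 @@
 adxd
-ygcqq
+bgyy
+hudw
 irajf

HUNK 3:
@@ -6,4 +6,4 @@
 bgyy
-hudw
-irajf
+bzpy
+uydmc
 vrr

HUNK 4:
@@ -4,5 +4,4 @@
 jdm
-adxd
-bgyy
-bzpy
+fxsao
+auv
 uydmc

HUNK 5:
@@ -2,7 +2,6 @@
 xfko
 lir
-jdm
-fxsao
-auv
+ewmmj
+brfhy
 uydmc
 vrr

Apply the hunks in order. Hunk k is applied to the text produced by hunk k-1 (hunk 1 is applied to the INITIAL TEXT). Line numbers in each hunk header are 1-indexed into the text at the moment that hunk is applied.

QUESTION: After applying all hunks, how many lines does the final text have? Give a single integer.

Answer: 11

Derivation:
Hunk 1: at line 7 remove [ghgjw,jgrob] add [vrr,tqbgn] -> 12 lines: uape xfko lir jdm adxd ygcqq irajf vrr tqbgn cum mpxp xad
Hunk 2: at line 5 remove [ygcqq] add [bgyy,hudw] -> 13 lines: uape xfko lir jdm adxd bgyy hudw irajf vrr tqbgn cum mpxp xad
Hunk 3: at line 6 remove [hudw,irajf] add [bzpy,uydmc] -> 13 lines: uape xfko lir jdm adxd bgyy bzpy uydmc vrr tqbgn cum mpxp xad
Hunk 4: at line 4 remove [adxd,bgyy,bzpy] add [fxsao,auv] -> 12 lines: uape xfko lir jdm fxsao auv uydmc vrr tqbgn cum mpxp xad
Hunk 5: at line 2 remove [jdm,fxsao,auv] add [ewmmj,brfhy] -> 11 lines: uape xfko lir ewmmj brfhy uydmc vrr tqbgn cum mpxp xad
Final line count: 11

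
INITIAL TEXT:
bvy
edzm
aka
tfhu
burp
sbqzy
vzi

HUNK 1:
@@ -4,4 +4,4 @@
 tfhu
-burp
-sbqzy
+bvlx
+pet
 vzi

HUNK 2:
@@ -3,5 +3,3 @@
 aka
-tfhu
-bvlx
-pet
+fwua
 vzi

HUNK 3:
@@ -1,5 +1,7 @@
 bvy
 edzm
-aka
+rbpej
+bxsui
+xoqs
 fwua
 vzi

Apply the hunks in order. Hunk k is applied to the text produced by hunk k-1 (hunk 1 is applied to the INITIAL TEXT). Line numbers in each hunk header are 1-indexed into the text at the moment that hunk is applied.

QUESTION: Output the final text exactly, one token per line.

Hunk 1: at line 4 remove [burp,sbqzy] add [bvlx,pet] -> 7 lines: bvy edzm aka tfhu bvlx pet vzi
Hunk 2: at line 3 remove [tfhu,bvlx,pet] add [fwua] -> 5 lines: bvy edzm aka fwua vzi
Hunk 3: at line 1 remove [aka] add [rbpej,bxsui,xoqs] -> 7 lines: bvy edzm rbpej bxsui xoqs fwua vzi

Answer: bvy
edzm
rbpej
bxsui
xoqs
fwua
vzi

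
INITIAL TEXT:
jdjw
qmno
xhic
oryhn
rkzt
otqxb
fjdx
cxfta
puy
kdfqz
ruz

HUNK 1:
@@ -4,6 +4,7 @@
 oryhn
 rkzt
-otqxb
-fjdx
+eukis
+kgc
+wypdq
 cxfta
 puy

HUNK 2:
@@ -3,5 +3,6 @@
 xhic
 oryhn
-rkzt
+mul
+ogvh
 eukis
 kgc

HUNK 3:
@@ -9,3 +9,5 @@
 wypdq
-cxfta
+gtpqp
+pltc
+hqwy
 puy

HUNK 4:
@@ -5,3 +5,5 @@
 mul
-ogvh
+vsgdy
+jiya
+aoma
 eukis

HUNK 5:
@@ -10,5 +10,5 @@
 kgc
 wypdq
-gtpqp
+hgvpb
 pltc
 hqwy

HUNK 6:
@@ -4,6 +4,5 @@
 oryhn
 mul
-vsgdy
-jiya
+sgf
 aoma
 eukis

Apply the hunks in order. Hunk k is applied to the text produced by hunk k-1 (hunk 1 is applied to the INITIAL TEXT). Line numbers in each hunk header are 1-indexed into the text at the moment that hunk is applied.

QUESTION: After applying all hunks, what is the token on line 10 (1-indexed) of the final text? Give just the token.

Hunk 1: at line 4 remove [otqxb,fjdx] add [eukis,kgc,wypdq] -> 12 lines: jdjw qmno xhic oryhn rkzt eukis kgc wypdq cxfta puy kdfqz ruz
Hunk 2: at line 3 remove [rkzt] add [mul,ogvh] -> 13 lines: jdjw qmno xhic oryhn mul ogvh eukis kgc wypdq cxfta puy kdfqz ruz
Hunk 3: at line 9 remove [cxfta] add [gtpqp,pltc,hqwy] -> 15 lines: jdjw qmno xhic oryhn mul ogvh eukis kgc wypdq gtpqp pltc hqwy puy kdfqz ruz
Hunk 4: at line 5 remove [ogvh] add [vsgdy,jiya,aoma] -> 17 lines: jdjw qmno xhic oryhn mul vsgdy jiya aoma eukis kgc wypdq gtpqp pltc hqwy puy kdfqz ruz
Hunk 5: at line 10 remove [gtpqp] add [hgvpb] -> 17 lines: jdjw qmno xhic oryhn mul vsgdy jiya aoma eukis kgc wypdq hgvpb pltc hqwy puy kdfqz ruz
Hunk 6: at line 4 remove [vsgdy,jiya] add [sgf] -> 16 lines: jdjw qmno xhic oryhn mul sgf aoma eukis kgc wypdq hgvpb pltc hqwy puy kdfqz ruz
Final line 10: wypdq

Answer: wypdq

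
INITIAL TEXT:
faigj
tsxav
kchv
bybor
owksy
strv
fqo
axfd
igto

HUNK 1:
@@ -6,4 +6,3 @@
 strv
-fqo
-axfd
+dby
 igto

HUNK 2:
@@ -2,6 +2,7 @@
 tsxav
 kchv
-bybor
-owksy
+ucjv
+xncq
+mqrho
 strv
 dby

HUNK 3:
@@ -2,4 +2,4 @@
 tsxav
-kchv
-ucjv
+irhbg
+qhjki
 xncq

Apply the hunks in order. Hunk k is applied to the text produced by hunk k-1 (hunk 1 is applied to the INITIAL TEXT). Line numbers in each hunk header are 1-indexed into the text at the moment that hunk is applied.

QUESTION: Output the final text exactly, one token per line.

Hunk 1: at line 6 remove [fqo,axfd] add [dby] -> 8 lines: faigj tsxav kchv bybor owksy strv dby igto
Hunk 2: at line 2 remove [bybor,owksy] add [ucjv,xncq,mqrho] -> 9 lines: faigj tsxav kchv ucjv xncq mqrho strv dby igto
Hunk 3: at line 2 remove [kchv,ucjv] add [irhbg,qhjki] -> 9 lines: faigj tsxav irhbg qhjki xncq mqrho strv dby igto

Answer: faigj
tsxav
irhbg
qhjki
xncq
mqrho
strv
dby
igto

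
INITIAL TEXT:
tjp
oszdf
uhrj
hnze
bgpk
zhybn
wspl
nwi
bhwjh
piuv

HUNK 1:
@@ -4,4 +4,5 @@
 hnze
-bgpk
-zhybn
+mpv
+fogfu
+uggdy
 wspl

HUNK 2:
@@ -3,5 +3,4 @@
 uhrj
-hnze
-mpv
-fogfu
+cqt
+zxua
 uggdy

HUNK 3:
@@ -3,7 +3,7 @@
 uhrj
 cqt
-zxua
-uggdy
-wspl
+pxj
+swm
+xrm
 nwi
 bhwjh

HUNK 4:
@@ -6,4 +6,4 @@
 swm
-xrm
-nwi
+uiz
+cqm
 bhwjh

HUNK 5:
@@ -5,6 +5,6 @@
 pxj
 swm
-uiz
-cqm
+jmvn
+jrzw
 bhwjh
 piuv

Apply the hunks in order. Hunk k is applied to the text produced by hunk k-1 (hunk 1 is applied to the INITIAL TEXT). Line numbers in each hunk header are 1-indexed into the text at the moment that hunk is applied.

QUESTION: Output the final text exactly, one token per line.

Hunk 1: at line 4 remove [bgpk,zhybn] add [mpv,fogfu,uggdy] -> 11 lines: tjp oszdf uhrj hnze mpv fogfu uggdy wspl nwi bhwjh piuv
Hunk 2: at line 3 remove [hnze,mpv,fogfu] add [cqt,zxua] -> 10 lines: tjp oszdf uhrj cqt zxua uggdy wspl nwi bhwjh piuv
Hunk 3: at line 3 remove [zxua,uggdy,wspl] add [pxj,swm,xrm] -> 10 lines: tjp oszdf uhrj cqt pxj swm xrm nwi bhwjh piuv
Hunk 4: at line 6 remove [xrm,nwi] add [uiz,cqm] -> 10 lines: tjp oszdf uhrj cqt pxj swm uiz cqm bhwjh piuv
Hunk 5: at line 5 remove [uiz,cqm] add [jmvn,jrzw] -> 10 lines: tjp oszdf uhrj cqt pxj swm jmvn jrzw bhwjh piuv

Answer: tjp
oszdf
uhrj
cqt
pxj
swm
jmvn
jrzw
bhwjh
piuv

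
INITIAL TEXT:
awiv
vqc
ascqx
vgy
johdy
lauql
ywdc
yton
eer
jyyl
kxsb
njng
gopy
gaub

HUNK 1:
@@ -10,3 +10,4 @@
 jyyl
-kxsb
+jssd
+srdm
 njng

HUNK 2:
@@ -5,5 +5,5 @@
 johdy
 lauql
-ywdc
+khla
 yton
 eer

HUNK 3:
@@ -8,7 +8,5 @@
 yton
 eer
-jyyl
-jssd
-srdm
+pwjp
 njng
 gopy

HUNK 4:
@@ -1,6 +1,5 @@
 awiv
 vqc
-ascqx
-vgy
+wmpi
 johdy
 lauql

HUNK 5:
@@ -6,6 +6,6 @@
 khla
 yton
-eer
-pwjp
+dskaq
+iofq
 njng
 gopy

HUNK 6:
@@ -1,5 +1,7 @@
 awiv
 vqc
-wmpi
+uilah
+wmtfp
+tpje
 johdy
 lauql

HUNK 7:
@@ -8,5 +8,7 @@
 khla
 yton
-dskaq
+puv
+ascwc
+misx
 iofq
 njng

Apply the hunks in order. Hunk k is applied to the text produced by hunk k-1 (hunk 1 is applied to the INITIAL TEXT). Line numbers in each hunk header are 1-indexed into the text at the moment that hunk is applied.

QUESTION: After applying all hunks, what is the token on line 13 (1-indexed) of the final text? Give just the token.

Hunk 1: at line 10 remove [kxsb] add [jssd,srdm] -> 15 lines: awiv vqc ascqx vgy johdy lauql ywdc yton eer jyyl jssd srdm njng gopy gaub
Hunk 2: at line 5 remove [ywdc] add [khla] -> 15 lines: awiv vqc ascqx vgy johdy lauql khla yton eer jyyl jssd srdm njng gopy gaub
Hunk 3: at line 8 remove [jyyl,jssd,srdm] add [pwjp] -> 13 lines: awiv vqc ascqx vgy johdy lauql khla yton eer pwjp njng gopy gaub
Hunk 4: at line 1 remove [ascqx,vgy] add [wmpi] -> 12 lines: awiv vqc wmpi johdy lauql khla yton eer pwjp njng gopy gaub
Hunk 5: at line 6 remove [eer,pwjp] add [dskaq,iofq] -> 12 lines: awiv vqc wmpi johdy lauql khla yton dskaq iofq njng gopy gaub
Hunk 6: at line 1 remove [wmpi] add [uilah,wmtfp,tpje] -> 14 lines: awiv vqc uilah wmtfp tpje johdy lauql khla yton dskaq iofq njng gopy gaub
Hunk 7: at line 8 remove [dskaq] add [puv,ascwc,misx] -> 16 lines: awiv vqc uilah wmtfp tpje johdy lauql khla yton puv ascwc misx iofq njng gopy gaub
Final line 13: iofq

Answer: iofq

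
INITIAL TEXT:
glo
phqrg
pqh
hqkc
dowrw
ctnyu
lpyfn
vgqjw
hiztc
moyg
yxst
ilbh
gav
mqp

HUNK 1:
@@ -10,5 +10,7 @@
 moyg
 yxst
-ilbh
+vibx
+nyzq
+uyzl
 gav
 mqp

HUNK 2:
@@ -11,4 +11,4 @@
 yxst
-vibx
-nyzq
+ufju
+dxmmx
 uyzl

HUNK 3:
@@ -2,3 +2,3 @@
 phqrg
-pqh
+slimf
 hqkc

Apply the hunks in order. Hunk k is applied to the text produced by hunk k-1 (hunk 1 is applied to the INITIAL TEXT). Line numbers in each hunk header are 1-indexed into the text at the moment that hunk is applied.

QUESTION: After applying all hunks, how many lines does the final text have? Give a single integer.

Hunk 1: at line 10 remove [ilbh] add [vibx,nyzq,uyzl] -> 16 lines: glo phqrg pqh hqkc dowrw ctnyu lpyfn vgqjw hiztc moyg yxst vibx nyzq uyzl gav mqp
Hunk 2: at line 11 remove [vibx,nyzq] add [ufju,dxmmx] -> 16 lines: glo phqrg pqh hqkc dowrw ctnyu lpyfn vgqjw hiztc moyg yxst ufju dxmmx uyzl gav mqp
Hunk 3: at line 2 remove [pqh] add [slimf] -> 16 lines: glo phqrg slimf hqkc dowrw ctnyu lpyfn vgqjw hiztc moyg yxst ufju dxmmx uyzl gav mqp
Final line count: 16

Answer: 16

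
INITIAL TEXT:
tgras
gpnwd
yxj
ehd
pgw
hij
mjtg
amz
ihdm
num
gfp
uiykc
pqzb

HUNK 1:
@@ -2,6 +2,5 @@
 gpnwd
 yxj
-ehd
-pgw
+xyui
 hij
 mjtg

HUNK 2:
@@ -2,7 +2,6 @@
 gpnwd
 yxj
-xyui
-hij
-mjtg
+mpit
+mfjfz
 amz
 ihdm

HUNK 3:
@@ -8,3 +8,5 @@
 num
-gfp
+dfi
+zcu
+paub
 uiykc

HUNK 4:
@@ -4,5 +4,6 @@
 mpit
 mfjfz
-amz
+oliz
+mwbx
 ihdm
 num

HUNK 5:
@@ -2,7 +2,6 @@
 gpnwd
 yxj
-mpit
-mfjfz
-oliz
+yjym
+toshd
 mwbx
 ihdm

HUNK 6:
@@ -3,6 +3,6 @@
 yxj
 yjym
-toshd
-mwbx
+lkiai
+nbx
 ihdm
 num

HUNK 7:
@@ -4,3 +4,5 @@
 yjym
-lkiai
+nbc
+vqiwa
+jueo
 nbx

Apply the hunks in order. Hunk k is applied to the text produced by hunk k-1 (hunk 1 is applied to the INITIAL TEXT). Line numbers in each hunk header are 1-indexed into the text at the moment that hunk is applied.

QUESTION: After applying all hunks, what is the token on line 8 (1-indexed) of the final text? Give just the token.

Hunk 1: at line 2 remove [ehd,pgw] add [xyui] -> 12 lines: tgras gpnwd yxj xyui hij mjtg amz ihdm num gfp uiykc pqzb
Hunk 2: at line 2 remove [xyui,hij,mjtg] add [mpit,mfjfz] -> 11 lines: tgras gpnwd yxj mpit mfjfz amz ihdm num gfp uiykc pqzb
Hunk 3: at line 8 remove [gfp] add [dfi,zcu,paub] -> 13 lines: tgras gpnwd yxj mpit mfjfz amz ihdm num dfi zcu paub uiykc pqzb
Hunk 4: at line 4 remove [amz] add [oliz,mwbx] -> 14 lines: tgras gpnwd yxj mpit mfjfz oliz mwbx ihdm num dfi zcu paub uiykc pqzb
Hunk 5: at line 2 remove [mpit,mfjfz,oliz] add [yjym,toshd] -> 13 lines: tgras gpnwd yxj yjym toshd mwbx ihdm num dfi zcu paub uiykc pqzb
Hunk 6: at line 3 remove [toshd,mwbx] add [lkiai,nbx] -> 13 lines: tgras gpnwd yxj yjym lkiai nbx ihdm num dfi zcu paub uiykc pqzb
Hunk 7: at line 4 remove [lkiai] add [nbc,vqiwa,jueo] -> 15 lines: tgras gpnwd yxj yjym nbc vqiwa jueo nbx ihdm num dfi zcu paub uiykc pqzb
Final line 8: nbx

Answer: nbx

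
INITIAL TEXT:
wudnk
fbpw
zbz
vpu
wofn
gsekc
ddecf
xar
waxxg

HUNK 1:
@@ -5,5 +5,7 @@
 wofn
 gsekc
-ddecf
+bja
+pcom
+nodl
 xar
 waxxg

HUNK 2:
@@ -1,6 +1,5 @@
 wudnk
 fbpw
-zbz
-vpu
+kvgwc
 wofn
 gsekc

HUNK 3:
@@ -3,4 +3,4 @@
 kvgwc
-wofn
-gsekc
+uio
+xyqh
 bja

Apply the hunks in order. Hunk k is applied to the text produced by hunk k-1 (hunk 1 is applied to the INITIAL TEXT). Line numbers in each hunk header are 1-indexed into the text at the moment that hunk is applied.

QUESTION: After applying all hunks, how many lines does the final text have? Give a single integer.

Answer: 10

Derivation:
Hunk 1: at line 5 remove [ddecf] add [bja,pcom,nodl] -> 11 lines: wudnk fbpw zbz vpu wofn gsekc bja pcom nodl xar waxxg
Hunk 2: at line 1 remove [zbz,vpu] add [kvgwc] -> 10 lines: wudnk fbpw kvgwc wofn gsekc bja pcom nodl xar waxxg
Hunk 3: at line 3 remove [wofn,gsekc] add [uio,xyqh] -> 10 lines: wudnk fbpw kvgwc uio xyqh bja pcom nodl xar waxxg
Final line count: 10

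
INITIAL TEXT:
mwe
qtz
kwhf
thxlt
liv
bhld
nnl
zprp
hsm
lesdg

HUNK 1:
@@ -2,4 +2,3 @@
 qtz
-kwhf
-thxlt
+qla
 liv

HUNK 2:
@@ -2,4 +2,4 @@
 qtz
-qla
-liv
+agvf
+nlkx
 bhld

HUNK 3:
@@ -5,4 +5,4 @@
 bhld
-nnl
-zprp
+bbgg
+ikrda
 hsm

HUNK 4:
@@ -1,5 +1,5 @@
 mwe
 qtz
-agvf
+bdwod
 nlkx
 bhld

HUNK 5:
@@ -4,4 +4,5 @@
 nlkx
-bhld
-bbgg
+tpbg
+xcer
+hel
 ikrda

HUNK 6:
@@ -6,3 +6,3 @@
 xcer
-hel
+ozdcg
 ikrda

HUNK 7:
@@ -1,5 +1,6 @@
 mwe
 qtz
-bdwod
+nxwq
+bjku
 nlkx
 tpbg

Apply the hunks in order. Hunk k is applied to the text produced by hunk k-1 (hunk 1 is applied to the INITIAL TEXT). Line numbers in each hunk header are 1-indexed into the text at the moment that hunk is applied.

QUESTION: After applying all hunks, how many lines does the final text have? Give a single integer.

Answer: 11

Derivation:
Hunk 1: at line 2 remove [kwhf,thxlt] add [qla] -> 9 lines: mwe qtz qla liv bhld nnl zprp hsm lesdg
Hunk 2: at line 2 remove [qla,liv] add [agvf,nlkx] -> 9 lines: mwe qtz agvf nlkx bhld nnl zprp hsm lesdg
Hunk 3: at line 5 remove [nnl,zprp] add [bbgg,ikrda] -> 9 lines: mwe qtz agvf nlkx bhld bbgg ikrda hsm lesdg
Hunk 4: at line 1 remove [agvf] add [bdwod] -> 9 lines: mwe qtz bdwod nlkx bhld bbgg ikrda hsm lesdg
Hunk 5: at line 4 remove [bhld,bbgg] add [tpbg,xcer,hel] -> 10 lines: mwe qtz bdwod nlkx tpbg xcer hel ikrda hsm lesdg
Hunk 6: at line 6 remove [hel] add [ozdcg] -> 10 lines: mwe qtz bdwod nlkx tpbg xcer ozdcg ikrda hsm lesdg
Hunk 7: at line 1 remove [bdwod] add [nxwq,bjku] -> 11 lines: mwe qtz nxwq bjku nlkx tpbg xcer ozdcg ikrda hsm lesdg
Final line count: 11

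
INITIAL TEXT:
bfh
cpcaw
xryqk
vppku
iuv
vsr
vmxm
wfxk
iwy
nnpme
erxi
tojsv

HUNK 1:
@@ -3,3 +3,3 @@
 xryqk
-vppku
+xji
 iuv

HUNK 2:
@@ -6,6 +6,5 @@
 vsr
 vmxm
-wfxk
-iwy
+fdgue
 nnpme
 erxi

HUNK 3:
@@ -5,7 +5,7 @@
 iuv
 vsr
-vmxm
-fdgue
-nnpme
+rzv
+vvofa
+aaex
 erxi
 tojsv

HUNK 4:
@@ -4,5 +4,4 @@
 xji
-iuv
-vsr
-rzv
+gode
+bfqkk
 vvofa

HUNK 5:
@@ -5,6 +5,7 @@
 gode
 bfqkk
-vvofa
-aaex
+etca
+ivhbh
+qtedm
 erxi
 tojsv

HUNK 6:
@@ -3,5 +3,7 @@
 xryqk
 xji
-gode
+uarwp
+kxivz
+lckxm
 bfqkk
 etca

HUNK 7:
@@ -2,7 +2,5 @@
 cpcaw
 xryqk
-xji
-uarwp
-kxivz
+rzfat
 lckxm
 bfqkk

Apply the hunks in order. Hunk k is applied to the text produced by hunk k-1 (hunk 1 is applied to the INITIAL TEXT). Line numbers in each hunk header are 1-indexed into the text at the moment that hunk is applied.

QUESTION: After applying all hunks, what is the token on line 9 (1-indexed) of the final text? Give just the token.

Answer: qtedm

Derivation:
Hunk 1: at line 3 remove [vppku] add [xji] -> 12 lines: bfh cpcaw xryqk xji iuv vsr vmxm wfxk iwy nnpme erxi tojsv
Hunk 2: at line 6 remove [wfxk,iwy] add [fdgue] -> 11 lines: bfh cpcaw xryqk xji iuv vsr vmxm fdgue nnpme erxi tojsv
Hunk 3: at line 5 remove [vmxm,fdgue,nnpme] add [rzv,vvofa,aaex] -> 11 lines: bfh cpcaw xryqk xji iuv vsr rzv vvofa aaex erxi tojsv
Hunk 4: at line 4 remove [iuv,vsr,rzv] add [gode,bfqkk] -> 10 lines: bfh cpcaw xryqk xji gode bfqkk vvofa aaex erxi tojsv
Hunk 5: at line 5 remove [vvofa,aaex] add [etca,ivhbh,qtedm] -> 11 lines: bfh cpcaw xryqk xji gode bfqkk etca ivhbh qtedm erxi tojsv
Hunk 6: at line 3 remove [gode] add [uarwp,kxivz,lckxm] -> 13 lines: bfh cpcaw xryqk xji uarwp kxivz lckxm bfqkk etca ivhbh qtedm erxi tojsv
Hunk 7: at line 2 remove [xji,uarwp,kxivz] add [rzfat] -> 11 lines: bfh cpcaw xryqk rzfat lckxm bfqkk etca ivhbh qtedm erxi tojsv
Final line 9: qtedm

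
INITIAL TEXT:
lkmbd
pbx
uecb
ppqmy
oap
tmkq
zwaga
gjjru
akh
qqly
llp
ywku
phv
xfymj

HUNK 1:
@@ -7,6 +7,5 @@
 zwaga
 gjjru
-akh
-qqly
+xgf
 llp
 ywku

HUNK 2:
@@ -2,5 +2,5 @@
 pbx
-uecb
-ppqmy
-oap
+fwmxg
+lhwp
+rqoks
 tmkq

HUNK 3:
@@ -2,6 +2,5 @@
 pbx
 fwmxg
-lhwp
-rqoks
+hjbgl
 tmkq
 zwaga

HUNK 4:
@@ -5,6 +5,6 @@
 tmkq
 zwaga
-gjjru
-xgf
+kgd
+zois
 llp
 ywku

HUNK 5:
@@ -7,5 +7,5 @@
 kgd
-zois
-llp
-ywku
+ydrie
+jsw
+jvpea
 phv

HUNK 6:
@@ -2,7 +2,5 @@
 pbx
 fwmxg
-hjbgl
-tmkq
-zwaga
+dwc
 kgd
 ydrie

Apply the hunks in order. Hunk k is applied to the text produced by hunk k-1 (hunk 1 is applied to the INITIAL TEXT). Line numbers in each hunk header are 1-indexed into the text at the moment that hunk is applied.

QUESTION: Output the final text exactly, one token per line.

Hunk 1: at line 7 remove [akh,qqly] add [xgf] -> 13 lines: lkmbd pbx uecb ppqmy oap tmkq zwaga gjjru xgf llp ywku phv xfymj
Hunk 2: at line 2 remove [uecb,ppqmy,oap] add [fwmxg,lhwp,rqoks] -> 13 lines: lkmbd pbx fwmxg lhwp rqoks tmkq zwaga gjjru xgf llp ywku phv xfymj
Hunk 3: at line 2 remove [lhwp,rqoks] add [hjbgl] -> 12 lines: lkmbd pbx fwmxg hjbgl tmkq zwaga gjjru xgf llp ywku phv xfymj
Hunk 4: at line 5 remove [gjjru,xgf] add [kgd,zois] -> 12 lines: lkmbd pbx fwmxg hjbgl tmkq zwaga kgd zois llp ywku phv xfymj
Hunk 5: at line 7 remove [zois,llp,ywku] add [ydrie,jsw,jvpea] -> 12 lines: lkmbd pbx fwmxg hjbgl tmkq zwaga kgd ydrie jsw jvpea phv xfymj
Hunk 6: at line 2 remove [hjbgl,tmkq,zwaga] add [dwc] -> 10 lines: lkmbd pbx fwmxg dwc kgd ydrie jsw jvpea phv xfymj

Answer: lkmbd
pbx
fwmxg
dwc
kgd
ydrie
jsw
jvpea
phv
xfymj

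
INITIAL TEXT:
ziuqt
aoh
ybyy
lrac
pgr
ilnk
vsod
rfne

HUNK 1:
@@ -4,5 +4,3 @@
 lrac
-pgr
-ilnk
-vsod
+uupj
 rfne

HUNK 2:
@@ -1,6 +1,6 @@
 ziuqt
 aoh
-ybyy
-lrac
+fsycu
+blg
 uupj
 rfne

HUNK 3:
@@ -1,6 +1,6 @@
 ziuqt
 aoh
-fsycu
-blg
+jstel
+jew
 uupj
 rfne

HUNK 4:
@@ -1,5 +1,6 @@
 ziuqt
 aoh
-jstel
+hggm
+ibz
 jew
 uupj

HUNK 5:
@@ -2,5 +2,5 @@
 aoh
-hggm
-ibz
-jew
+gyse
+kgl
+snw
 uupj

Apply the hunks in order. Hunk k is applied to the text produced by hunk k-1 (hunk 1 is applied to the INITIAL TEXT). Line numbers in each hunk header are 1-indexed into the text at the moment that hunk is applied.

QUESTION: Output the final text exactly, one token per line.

Hunk 1: at line 4 remove [pgr,ilnk,vsod] add [uupj] -> 6 lines: ziuqt aoh ybyy lrac uupj rfne
Hunk 2: at line 1 remove [ybyy,lrac] add [fsycu,blg] -> 6 lines: ziuqt aoh fsycu blg uupj rfne
Hunk 3: at line 1 remove [fsycu,blg] add [jstel,jew] -> 6 lines: ziuqt aoh jstel jew uupj rfne
Hunk 4: at line 1 remove [jstel] add [hggm,ibz] -> 7 lines: ziuqt aoh hggm ibz jew uupj rfne
Hunk 5: at line 2 remove [hggm,ibz,jew] add [gyse,kgl,snw] -> 7 lines: ziuqt aoh gyse kgl snw uupj rfne

Answer: ziuqt
aoh
gyse
kgl
snw
uupj
rfne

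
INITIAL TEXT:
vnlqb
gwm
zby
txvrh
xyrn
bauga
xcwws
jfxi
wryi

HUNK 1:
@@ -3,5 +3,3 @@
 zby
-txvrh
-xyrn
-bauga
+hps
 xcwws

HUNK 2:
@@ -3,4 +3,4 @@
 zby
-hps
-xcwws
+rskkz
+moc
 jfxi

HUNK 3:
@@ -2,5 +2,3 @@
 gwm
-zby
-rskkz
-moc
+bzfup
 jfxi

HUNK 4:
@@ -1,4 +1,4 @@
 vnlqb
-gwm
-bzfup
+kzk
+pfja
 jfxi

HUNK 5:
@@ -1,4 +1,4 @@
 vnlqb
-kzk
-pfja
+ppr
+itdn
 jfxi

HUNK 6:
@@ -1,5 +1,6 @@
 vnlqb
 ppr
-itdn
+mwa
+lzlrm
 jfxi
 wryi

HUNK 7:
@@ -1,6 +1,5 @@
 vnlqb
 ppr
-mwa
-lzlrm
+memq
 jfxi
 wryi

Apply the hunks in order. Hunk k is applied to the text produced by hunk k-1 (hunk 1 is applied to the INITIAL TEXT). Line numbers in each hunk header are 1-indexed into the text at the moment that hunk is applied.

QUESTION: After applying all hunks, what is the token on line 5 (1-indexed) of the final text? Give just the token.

Answer: wryi

Derivation:
Hunk 1: at line 3 remove [txvrh,xyrn,bauga] add [hps] -> 7 lines: vnlqb gwm zby hps xcwws jfxi wryi
Hunk 2: at line 3 remove [hps,xcwws] add [rskkz,moc] -> 7 lines: vnlqb gwm zby rskkz moc jfxi wryi
Hunk 3: at line 2 remove [zby,rskkz,moc] add [bzfup] -> 5 lines: vnlqb gwm bzfup jfxi wryi
Hunk 4: at line 1 remove [gwm,bzfup] add [kzk,pfja] -> 5 lines: vnlqb kzk pfja jfxi wryi
Hunk 5: at line 1 remove [kzk,pfja] add [ppr,itdn] -> 5 lines: vnlqb ppr itdn jfxi wryi
Hunk 6: at line 1 remove [itdn] add [mwa,lzlrm] -> 6 lines: vnlqb ppr mwa lzlrm jfxi wryi
Hunk 7: at line 1 remove [mwa,lzlrm] add [memq] -> 5 lines: vnlqb ppr memq jfxi wryi
Final line 5: wryi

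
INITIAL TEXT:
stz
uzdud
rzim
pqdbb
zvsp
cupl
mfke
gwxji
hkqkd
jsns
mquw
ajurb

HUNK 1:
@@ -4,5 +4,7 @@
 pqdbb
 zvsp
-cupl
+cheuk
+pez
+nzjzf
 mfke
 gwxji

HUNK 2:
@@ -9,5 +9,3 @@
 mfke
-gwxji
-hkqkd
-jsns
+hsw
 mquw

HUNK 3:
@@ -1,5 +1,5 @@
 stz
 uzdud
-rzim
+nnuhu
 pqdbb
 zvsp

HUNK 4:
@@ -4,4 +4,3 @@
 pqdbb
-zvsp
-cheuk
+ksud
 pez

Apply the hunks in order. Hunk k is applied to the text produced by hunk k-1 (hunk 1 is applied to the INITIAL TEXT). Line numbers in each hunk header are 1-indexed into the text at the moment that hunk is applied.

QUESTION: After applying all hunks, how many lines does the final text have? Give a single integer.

Hunk 1: at line 4 remove [cupl] add [cheuk,pez,nzjzf] -> 14 lines: stz uzdud rzim pqdbb zvsp cheuk pez nzjzf mfke gwxji hkqkd jsns mquw ajurb
Hunk 2: at line 9 remove [gwxji,hkqkd,jsns] add [hsw] -> 12 lines: stz uzdud rzim pqdbb zvsp cheuk pez nzjzf mfke hsw mquw ajurb
Hunk 3: at line 1 remove [rzim] add [nnuhu] -> 12 lines: stz uzdud nnuhu pqdbb zvsp cheuk pez nzjzf mfke hsw mquw ajurb
Hunk 4: at line 4 remove [zvsp,cheuk] add [ksud] -> 11 lines: stz uzdud nnuhu pqdbb ksud pez nzjzf mfke hsw mquw ajurb
Final line count: 11

Answer: 11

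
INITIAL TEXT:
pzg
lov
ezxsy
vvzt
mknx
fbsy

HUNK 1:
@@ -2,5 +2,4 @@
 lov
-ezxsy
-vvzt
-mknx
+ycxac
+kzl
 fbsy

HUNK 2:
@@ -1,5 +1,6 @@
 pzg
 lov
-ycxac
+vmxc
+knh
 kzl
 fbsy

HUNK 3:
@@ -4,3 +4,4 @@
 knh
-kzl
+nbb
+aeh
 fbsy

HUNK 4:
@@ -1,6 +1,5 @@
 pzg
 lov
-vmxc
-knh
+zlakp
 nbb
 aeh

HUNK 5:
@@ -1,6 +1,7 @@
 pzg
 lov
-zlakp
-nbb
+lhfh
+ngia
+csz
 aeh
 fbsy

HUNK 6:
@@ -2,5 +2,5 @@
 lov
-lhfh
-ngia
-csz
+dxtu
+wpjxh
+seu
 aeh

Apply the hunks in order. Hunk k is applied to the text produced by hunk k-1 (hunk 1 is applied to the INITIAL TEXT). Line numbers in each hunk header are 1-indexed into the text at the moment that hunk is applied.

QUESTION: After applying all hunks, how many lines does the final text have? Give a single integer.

Answer: 7

Derivation:
Hunk 1: at line 2 remove [ezxsy,vvzt,mknx] add [ycxac,kzl] -> 5 lines: pzg lov ycxac kzl fbsy
Hunk 2: at line 1 remove [ycxac] add [vmxc,knh] -> 6 lines: pzg lov vmxc knh kzl fbsy
Hunk 3: at line 4 remove [kzl] add [nbb,aeh] -> 7 lines: pzg lov vmxc knh nbb aeh fbsy
Hunk 4: at line 1 remove [vmxc,knh] add [zlakp] -> 6 lines: pzg lov zlakp nbb aeh fbsy
Hunk 5: at line 1 remove [zlakp,nbb] add [lhfh,ngia,csz] -> 7 lines: pzg lov lhfh ngia csz aeh fbsy
Hunk 6: at line 2 remove [lhfh,ngia,csz] add [dxtu,wpjxh,seu] -> 7 lines: pzg lov dxtu wpjxh seu aeh fbsy
Final line count: 7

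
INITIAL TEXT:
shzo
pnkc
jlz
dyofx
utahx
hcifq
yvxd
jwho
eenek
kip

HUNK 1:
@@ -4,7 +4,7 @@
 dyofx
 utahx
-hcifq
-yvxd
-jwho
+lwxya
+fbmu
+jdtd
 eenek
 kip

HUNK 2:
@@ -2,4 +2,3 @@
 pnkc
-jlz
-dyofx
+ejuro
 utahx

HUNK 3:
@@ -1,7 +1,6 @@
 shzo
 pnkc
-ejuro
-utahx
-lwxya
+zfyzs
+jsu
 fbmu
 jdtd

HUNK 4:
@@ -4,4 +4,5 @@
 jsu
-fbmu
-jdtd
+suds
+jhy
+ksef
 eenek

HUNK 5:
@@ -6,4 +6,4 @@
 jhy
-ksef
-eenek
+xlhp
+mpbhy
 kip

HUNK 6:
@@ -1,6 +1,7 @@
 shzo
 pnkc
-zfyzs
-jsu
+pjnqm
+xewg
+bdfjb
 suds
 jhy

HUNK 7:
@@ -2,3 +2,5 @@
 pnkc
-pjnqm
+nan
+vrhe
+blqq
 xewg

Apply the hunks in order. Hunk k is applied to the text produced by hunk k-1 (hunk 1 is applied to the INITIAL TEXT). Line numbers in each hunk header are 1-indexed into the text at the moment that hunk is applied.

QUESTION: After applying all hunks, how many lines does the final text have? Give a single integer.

Hunk 1: at line 4 remove [hcifq,yvxd,jwho] add [lwxya,fbmu,jdtd] -> 10 lines: shzo pnkc jlz dyofx utahx lwxya fbmu jdtd eenek kip
Hunk 2: at line 2 remove [jlz,dyofx] add [ejuro] -> 9 lines: shzo pnkc ejuro utahx lwxya fbmu jdtd eenek kip
Hunk 3: at line 1 remove [ejuro,utahx,lwxya] add [zfyzs,jsu] -> 8 lines: shzo pnkc zfyzs jsu fbmu jdtd eenek kip
Hunk 4: at line 4 remove [fbmu,jdtd] add [suds,jhy,ksef] -> 9 lines: shzo pnkc zfyzs jsu suds jhy ksef eenek kip
Hunk 5: at line 6 remove [ksef,eenek] add [xlhp,mpbhy] -> 9 lines: shzo pnkc zfyzs jsu suds jhy xlhp mpbhy kip
Hunk 6: at line 1 remove [zfyzs,jsu] add [pjnqm,xewg,bdfjb] -> 10 lines: shzo pnkc pjnqm xewg bdfjb suds jhy xlhp mpbhy kip
Hunk 7: at line 2 remove [pjnqm] add [nan,vrhe,blqq] -> 12 lines: shzo pnkc nan vrhe blqq xewg bdfjb suds jhy xlhp mpbhy kip
Final line count: 12

Answer: 12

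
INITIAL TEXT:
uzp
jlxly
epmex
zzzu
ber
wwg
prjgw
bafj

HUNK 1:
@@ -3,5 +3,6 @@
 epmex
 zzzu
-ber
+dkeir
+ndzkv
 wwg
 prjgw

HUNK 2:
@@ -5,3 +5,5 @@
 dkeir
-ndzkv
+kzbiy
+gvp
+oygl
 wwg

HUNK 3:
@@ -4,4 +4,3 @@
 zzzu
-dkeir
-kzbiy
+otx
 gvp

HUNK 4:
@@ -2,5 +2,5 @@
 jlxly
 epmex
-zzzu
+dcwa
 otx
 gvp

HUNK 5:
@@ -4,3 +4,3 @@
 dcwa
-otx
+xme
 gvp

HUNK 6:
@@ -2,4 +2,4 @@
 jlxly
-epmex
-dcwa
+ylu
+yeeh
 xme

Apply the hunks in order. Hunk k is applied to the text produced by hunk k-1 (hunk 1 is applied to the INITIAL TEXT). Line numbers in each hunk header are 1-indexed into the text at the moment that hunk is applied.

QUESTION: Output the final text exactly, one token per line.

Answer: uzp
jlxly
ylu
yeeh
xme
gvp
oygl
wwg
prjgw
bafj

Derivation:
Hunk 1: at line 3 remove [ber] add [dkeir,ndzkv] -> 9 lines: uzp jlxly epmex zzzu dkeir ndzkv wwg prjgw bafj
Hunk 2: at line 5 remove [ndzkv] add [kzbiy,gvp,oygl] -> 11 lines: uzp jlxly epmex zzzu dkeir kzbiy gvp oygl wwg prjgw bafj
Hunk 3: at line 4 remove [dkeir,kzbiy] add [otx] -> 10 lines: uzp jlxly epmex zzzu otx gvp oygl wwg prjgw bafj
Hunk 4: at line 2 remove [zzzu] add [dcwa] -> 10 lines: uzp jlxly epmex dcwa otx gvp oygl wwg prjgw bafj
Hunk 5: at line 4 remove [otx] add [xme] -> 10 lines: uzp jlxly epmex dcwa xme gvp oygl wwg prjgw bafj
Hunk 6: at line 2 remove [epmex,dcwa] add [ylu,yeeh] -> 10 lines: uzp jlxly ylu yeeh xme gvp oygl wwg prjgw bafj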